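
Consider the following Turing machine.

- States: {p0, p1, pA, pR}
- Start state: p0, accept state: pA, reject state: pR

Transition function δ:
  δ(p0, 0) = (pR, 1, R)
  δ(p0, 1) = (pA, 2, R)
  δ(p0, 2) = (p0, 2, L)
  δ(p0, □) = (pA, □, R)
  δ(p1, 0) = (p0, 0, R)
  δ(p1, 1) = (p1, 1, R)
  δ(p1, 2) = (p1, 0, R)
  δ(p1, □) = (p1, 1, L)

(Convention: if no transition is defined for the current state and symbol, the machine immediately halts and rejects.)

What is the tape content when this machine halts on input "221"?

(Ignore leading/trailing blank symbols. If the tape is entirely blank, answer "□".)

Execution trace:
Initial: [p0]221
Step 1: δ(p0, 2) = (p0, 2, L) → [p0]□221
Step 2: δ(p0, □) = (pA, □, R) → □[pA]221

The machine reaches the accept state pA and halts.

Final tape (ignoring leading/trailing blanks): 221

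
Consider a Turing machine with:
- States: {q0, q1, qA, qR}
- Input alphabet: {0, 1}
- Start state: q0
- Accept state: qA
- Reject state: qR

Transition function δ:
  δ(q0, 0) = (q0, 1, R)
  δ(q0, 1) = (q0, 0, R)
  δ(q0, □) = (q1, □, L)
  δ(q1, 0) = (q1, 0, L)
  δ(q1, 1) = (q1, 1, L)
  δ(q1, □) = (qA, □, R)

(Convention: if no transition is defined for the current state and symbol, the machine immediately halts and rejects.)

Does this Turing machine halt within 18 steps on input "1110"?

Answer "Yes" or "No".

Execution trace:
Initial: [q0]1110
Step 1: δ(q0, 1) = (q0, 0, R) → 0[q0]110
Step 2: δ(q0, 1) = (q0, 0, R) → 00[q0]10
Step 3: δ(q0, 1) = (q0, 0, R) → 000[q0]0
Step 4: δ(q0, 0) = (q0, 1, R) → 0001[q0]□
Step 5: δ(q0, □) = (q1, □, L) → 000[q1]1□
Step 6: δ(q1, 1) = (q1, 1, L) → 00[q1]01□
Step 7: δ(q1, 0) = (q1, 0, L) → 0[q1]001□
Step 8: δ(q1, 0) = (q1, 0, L) → [q1]0001□
Step 9: δ(q1, 0) = (q1, 0, L) → [q1]□0001□
Step 10: δ(q1, □) = (qA, □, R) → □[qA]0001□

The machine reaches the accept state qA and halts.
The machine halted after 10 steps (within the 18-step bound).

Answer: Yes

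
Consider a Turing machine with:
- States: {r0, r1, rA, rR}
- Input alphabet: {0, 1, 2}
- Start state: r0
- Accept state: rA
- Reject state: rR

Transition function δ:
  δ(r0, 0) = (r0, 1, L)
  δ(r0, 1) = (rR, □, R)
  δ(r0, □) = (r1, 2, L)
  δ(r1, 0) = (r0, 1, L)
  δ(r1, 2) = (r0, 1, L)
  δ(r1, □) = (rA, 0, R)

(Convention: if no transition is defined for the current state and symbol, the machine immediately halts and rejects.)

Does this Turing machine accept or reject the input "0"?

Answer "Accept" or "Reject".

Execution trace:
Initial: [r0]0
Step 1: δ(r0, 0) = (r0, 1, L) → [r0]□1
Step 2: δ(r0, □) = (r1, 2, L) → [r1]□21
Step 3: δ(r1, □) = (rA, 0, R) → 0[rA]21

The machine reaches the accept state rA and halts.

Answer: Accept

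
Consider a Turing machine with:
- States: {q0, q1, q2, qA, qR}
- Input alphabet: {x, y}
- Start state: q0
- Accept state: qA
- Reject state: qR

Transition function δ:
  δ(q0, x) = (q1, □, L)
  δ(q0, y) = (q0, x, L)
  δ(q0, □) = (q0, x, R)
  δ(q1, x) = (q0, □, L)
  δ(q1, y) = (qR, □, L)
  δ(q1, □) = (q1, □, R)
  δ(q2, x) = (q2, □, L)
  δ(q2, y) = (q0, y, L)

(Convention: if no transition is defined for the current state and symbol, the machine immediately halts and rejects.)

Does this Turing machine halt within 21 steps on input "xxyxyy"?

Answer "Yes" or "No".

Execution trace:
Initial: [q0]xxyxyy
Step 1: δ(q0, x) = (q1, □, L) → [q1]□□xyxyy
Step 2: δ(q1, □) = (q1, □, R) → □[q1]□xyxyy
Step 3: δ(q1, □) = (q1, □, R) → □□[q1]xyxyy
Step 4: δ(q1, x) = (q0, □, L) → □[q0]□□yxyy
Step 5: δ(q0, □) = (q0, x, R) → □x[q0]□yxyy
Step 6: δ(q0, □) = (q0, x, R) → □xx[q0]yxyy
Step 7: δ(q0, y) = (q0, x, L) → □x[q0]xxxyy
Step 8: δ(q0, x) = (q1, □, L) → □[q1]x□xxyy
Step 9: δ(q1, x) = (q0, □, L) → [q0]□□□xxyy
Step 10: δ(q0, □) = (q0, x, R) → x[q0]□□xxyy
Step 11: δ(q0, □) = (q0, x, R) → xx[q0]□xxyy
Step 12: δ(q0, □) = (q0, x, R) → xxx[q0]xxyy
Step 13: δ(q0, x) = (q1, □, L) → xx[q1]x□xyy
Step 14: δ(q1, x) = (q0, □, L) → x[q0]x□□xyy
Step 15: δ(q0, x) = (q1, □, L) → [q1]x□□□xyy
Step 16: δ(q1, x) = (q0, □, L) → [q0]□□□□□xyy
Step 17: δ(q0, □) = (q0, x, R) → x[q0]□□□□xyy
Step 18: δ(q0, □) = (q0, x, R) → xx[q0]□□□xyy
Step 19: δ(q0, □) = (q0, x, R) → xxx[q0]□□xyy
Step 20: δ(q0, □) = (q0, x, R) → xxxx[q0]□xyy
Step 21: δ(q0, □) = (q0, x, R) → xxxxx[q0]xyy

The machine has not reached a halting state after 21 steps.
The machine did not halt within the 21-step bound.

Answer: No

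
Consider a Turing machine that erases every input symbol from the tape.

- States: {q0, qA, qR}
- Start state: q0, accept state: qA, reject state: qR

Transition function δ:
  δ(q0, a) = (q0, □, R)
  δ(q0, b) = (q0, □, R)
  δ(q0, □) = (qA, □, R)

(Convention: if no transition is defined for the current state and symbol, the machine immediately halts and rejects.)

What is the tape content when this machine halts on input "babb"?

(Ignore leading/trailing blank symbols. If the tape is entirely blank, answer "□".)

Execution trace:
Initial: [q0]babb
Step 1: δ(q0, b) = (q0, □, R) → □[q0]abb
Step 2: δ(q0, a) = (q0, □, R) → □□[q0]bb
Step 3: δ(q0, b) = (q0, □, R) → □□□[q0]b
Step 4: δ(q0, b) = (q0, □, R) → □□□□[q0]□
Step 5: δ(q0, □) = (qA, □, R) → □□□□□[qA]□

The machine reaches the accept state qA and halts.

Final tape (ignoring leading/trailing blanks): □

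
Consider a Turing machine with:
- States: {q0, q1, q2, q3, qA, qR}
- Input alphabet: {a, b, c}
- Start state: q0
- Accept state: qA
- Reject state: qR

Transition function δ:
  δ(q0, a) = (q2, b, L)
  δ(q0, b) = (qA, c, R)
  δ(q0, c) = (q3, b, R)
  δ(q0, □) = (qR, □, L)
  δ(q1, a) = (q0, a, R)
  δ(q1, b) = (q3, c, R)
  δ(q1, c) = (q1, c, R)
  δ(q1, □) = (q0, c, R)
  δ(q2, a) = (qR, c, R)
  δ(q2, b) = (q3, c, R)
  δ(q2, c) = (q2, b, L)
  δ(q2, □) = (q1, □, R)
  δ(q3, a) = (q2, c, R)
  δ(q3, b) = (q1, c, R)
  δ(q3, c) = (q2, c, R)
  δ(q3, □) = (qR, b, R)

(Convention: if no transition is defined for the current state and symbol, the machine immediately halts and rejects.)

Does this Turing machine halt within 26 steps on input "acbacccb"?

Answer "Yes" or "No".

Execution trace:
Initial: [q0]acbacccb
Step 1: δ(q0, a) = (q2, b, L) → [q2]□bcbacccb
Step 2: δ(q2, □) = (q1, □, R) → □[q1]bcbacccb
Step 3: δ(q1, b) = (q3, c, R) → □c[q3]cbacccb
Step 4: δ(q3, c) = (q2, c, R) → □cc[q2]bacccb
Step 5: δ(q2, b) = (q3, c, R) → □ccc[q3]acccb
Step 6: δ(q3, a) = (q2, c, R) → □cccc[q2]cccb
Step 7: δ(q2, c) = (q2, b, L) → □ccc[q2]cbccb
Step 8: δ(q2, c) = (q2, b, L) → □cc[q2]cbbccb
Step 9: δ(q2, c) = (q2, b, L) → □c[q2]cbbbccb
Step 10: δ(q2, c) = (q2, b, L) → □[q2]cbbbbccb
Step 11: δ(q2, c) = (q2, b, L) → [q2]□bbbbbccb
Step 12: δ(q2, □) = (q1, □, R) → □[q1]bbbbbccb
Step 13: δ(q1, b) = (q3, c, R) → □c[q3]bbbbccb
Step 14: δ(q3, b) = (q1, c, R) → □cc[q1]bbbccb
Step 15: δ(q1, b) = (q3, c, R) → □ccc[q3]bbccb
Step 16: δ(q3, b) = (q1, c, R) → □cccc[q1]bccb
Step 17: δ(q1, b) = (q3, c, R) → □ccccc[q3]ccb
Step 18: δ(q3, c) = (q2, c, R) → □cccccc[q2]cb
Step 19: δ(q2, c) = (q2, b, L) → □ccccc[q2]cbb
Step 20: δ(q2, c) = (q2, b, L) → □cccc[q2]cbbb
Step 21: δ(q2, c) = (q2, b, L) → □ccc[q2]cbbbb
Step 22: δ(q2, c) = (q2, b, L) → □cc[q2]cbbbbb
Step 23: δ(q2, c) = (q2, b, L) → □c[q2]cbbbbbb
Step 24: δ(q2, c) = (q2, b, L) → □[q2]cbbbbbbb
Step 25: δ(q2, c) = (q2, b, L) → [q2]□bbbbbbbb
Step 26: δ(q2, □) = (q1, □, R) → □[q1]bbbbbbbb

The machine has not reached a halting state after 26 steps.
The machine did not halt within the 26-step bound.

Answer: No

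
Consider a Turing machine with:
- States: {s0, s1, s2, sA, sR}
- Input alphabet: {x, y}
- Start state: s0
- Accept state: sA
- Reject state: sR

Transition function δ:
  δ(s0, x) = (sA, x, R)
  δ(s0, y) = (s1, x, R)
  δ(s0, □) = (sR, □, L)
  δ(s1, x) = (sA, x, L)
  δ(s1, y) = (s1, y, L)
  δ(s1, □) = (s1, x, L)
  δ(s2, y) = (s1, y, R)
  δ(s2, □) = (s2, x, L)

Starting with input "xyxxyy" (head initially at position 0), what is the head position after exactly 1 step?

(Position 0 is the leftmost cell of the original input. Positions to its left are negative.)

Execution trace (head position shown):
Step 0: [s0]xyxxyy  (head at position 0)
Step 1: move right → x[sA]yxxyy  (head at position 1)

After 1 step, the head is at position 1.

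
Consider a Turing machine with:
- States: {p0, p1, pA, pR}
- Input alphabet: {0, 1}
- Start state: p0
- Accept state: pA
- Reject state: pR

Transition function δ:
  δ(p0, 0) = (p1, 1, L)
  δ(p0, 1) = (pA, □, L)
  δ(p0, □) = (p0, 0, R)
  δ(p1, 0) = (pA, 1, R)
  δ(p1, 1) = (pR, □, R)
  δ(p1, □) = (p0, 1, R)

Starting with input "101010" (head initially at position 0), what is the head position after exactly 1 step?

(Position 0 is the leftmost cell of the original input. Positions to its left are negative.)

Execution trace (head position shown):
Step 0: [p0]101010  (head at position 0)
Step 1: move left → [pA]□□01010  (head at position -1)

After 1 step, the head is at position -1.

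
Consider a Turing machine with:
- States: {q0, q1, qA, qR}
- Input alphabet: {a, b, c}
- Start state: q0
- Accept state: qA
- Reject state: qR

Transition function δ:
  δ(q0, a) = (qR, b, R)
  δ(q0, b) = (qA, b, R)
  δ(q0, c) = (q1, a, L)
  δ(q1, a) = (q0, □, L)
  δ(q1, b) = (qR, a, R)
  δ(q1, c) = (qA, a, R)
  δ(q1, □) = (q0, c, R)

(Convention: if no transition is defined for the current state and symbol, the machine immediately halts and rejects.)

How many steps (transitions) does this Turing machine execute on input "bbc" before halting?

Execution trace:
Initial: [q0]bbc
Step 1: δ(q0, b) = (qA, b, R) → b[qA]bc

The machine reaches the accept state qA and halts.

The machine executed 1 step before halting.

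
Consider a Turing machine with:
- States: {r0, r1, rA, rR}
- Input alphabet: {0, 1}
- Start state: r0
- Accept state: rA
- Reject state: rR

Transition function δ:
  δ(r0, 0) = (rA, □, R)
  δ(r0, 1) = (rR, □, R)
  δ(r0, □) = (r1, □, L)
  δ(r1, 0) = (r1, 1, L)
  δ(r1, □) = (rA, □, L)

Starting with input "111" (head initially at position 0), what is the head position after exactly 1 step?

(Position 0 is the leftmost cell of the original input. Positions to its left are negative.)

Execution trace (head position shown):
Step 0: [r0]111  (head at position 0)
Step 1: move right → □[rR]11  (head at position 1)

After 1 step, the head is at position 1.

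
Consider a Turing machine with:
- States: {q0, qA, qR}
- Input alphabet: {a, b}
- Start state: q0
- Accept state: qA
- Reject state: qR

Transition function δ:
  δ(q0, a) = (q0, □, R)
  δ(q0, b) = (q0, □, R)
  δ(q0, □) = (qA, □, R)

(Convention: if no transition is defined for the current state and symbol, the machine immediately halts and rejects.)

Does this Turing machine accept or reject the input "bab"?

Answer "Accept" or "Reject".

Execution trace:
Initial: [q0]bab
Step 1: δ(q0, b) = (q0, □, R) → □[q0]ab
Step 2: δ(q0, a) = (q0, □, R) → □□[q0]b
Step 3: δ(q0, b) = (q0, □, R) → □□□[q0]□
Step 4: δ(q0, □) = (qA, □, R) → □□□□[qA]□

The machine reaches the accept state qA and halts.

Answer: Accept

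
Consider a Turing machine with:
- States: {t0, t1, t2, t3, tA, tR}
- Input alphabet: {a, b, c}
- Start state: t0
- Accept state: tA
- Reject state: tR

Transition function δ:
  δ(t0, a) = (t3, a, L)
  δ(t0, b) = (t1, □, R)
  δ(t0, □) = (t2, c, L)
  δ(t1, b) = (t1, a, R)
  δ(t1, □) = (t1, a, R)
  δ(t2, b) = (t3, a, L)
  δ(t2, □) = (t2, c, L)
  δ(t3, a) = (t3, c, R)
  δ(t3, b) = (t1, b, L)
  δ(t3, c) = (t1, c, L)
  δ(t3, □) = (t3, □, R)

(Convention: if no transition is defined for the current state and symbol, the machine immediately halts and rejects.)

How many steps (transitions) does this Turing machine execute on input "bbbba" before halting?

Execution trace:
Initial: [t0]bbbba
Step 1: δ(t0, b) = (t1, □, R) → □[t1]bbba
Step 2: δ(t1, b) = (t1, a, R) → □a[t1]bba
Step 3: δ(t1, b) = (t1, a, R) → □aa[t1]ba
Step 4: δ(t1, b) = (t1, a, R) → □aaa[t1]a

No transition is defined for δ(t1, a). By convention the machine halts and rejects.

The machine executed 4 steps before halting.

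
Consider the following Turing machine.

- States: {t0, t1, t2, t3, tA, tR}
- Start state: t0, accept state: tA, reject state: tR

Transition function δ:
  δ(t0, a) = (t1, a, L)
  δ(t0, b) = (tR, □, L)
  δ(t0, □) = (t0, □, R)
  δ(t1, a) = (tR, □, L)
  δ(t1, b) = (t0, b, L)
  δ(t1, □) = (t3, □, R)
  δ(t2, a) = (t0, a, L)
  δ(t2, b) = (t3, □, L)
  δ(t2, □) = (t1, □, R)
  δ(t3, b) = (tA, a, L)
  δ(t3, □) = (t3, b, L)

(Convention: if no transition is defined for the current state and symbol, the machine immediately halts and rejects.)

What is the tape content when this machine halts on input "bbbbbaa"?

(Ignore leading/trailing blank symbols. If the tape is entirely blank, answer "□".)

Execution trace:
Initial: [t0]bbbbbaa
Step 1: δ(t0, b) = (tR, □, L) → [tR]□□bbbbaa

The machine reaches the reject state tR and halts.

Final tape (ignoring leading/trailing blanks): bbbbaa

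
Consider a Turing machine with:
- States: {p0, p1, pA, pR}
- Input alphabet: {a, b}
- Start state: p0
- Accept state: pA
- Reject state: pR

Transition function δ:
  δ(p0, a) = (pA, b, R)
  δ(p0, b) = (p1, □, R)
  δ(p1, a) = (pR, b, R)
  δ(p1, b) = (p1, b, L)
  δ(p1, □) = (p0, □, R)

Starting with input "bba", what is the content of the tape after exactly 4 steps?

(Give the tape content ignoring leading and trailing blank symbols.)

Execution trace:
Initial: [p0]bba
Step 1: δ(p0, b) = (p1, □, R) → □[p1]ba
Step 2: δ(p1, b) = (p1, b, L) → [p1]□ba
Step 3: δ(p1, □) = (p0, □, R) → □[p0]ba
Step 4: δ(p0, b) = (p1, □, R) → □□[p1]a

After 4 steps, the tape (ignoring leading/trailing blanks) is: a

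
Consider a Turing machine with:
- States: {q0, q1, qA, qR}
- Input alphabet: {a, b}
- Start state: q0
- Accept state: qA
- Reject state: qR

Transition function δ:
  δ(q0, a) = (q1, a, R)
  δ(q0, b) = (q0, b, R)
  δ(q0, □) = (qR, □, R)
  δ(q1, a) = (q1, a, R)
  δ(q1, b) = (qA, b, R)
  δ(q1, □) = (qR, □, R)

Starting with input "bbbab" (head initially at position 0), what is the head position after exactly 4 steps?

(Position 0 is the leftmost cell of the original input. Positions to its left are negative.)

Execution trace (head position shown):
Step 0: [q0]bbbab  (head at position 0)
Step 1: move right → b[q0]bbab  (head at position 1)
Step 2: move right → bb[q0]bab  (head at position 2)
Step 3: move right → bbb[q0]ab  (head at position 3)
Step 4: move right → bbba[q1]b  (head at position 4)

After 4 steps, the head is at position 4.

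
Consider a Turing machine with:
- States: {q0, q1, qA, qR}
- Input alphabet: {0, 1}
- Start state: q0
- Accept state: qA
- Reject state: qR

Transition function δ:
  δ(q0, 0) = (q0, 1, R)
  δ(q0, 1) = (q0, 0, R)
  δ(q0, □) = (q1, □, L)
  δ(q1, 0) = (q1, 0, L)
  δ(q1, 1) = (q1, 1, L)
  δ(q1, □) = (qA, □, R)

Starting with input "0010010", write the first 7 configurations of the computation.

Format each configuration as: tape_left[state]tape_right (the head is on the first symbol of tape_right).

Transitions applied:
Step 1: δ(q0, 0) = (q0, 1, R)
Step 2: δ(q0, 0) = (q0, 1, R)
Step 3: δ(q0, 1) = (q0, 0, R)
Step 4: δ(q0, 0) = (q0, 1, R)
Step 5: δ(q0, 0) = (q0, 1, R)
Step 6: δ(q0, 1) = (q0, 0, R)

The first 7 configurations are:
[q0]0010010 ⊢ 1[q0]010010 ⊢ 11[q0]10010 ⊢ 110[q0]0010 ⊢ 1101[q0]010 ⊢ 11011[q0]10 ⊢ 110110[q0]0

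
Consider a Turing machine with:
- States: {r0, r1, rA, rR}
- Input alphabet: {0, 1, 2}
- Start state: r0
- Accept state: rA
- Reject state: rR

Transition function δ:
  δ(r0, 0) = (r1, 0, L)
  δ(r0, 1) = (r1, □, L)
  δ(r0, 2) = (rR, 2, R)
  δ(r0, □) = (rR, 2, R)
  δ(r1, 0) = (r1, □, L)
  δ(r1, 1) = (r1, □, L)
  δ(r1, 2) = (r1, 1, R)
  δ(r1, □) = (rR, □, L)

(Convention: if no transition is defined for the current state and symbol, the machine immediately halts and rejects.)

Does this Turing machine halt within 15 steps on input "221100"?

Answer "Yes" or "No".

Execution trace:
Initial: [r0]221100
Step 1: δ(r0, 2) = (rR, 2, R) → 2[rR]21100

The machine reaches the reject state rR and halts.
The machine halted after 1 step (within the 15-step bound).

Answer: Yes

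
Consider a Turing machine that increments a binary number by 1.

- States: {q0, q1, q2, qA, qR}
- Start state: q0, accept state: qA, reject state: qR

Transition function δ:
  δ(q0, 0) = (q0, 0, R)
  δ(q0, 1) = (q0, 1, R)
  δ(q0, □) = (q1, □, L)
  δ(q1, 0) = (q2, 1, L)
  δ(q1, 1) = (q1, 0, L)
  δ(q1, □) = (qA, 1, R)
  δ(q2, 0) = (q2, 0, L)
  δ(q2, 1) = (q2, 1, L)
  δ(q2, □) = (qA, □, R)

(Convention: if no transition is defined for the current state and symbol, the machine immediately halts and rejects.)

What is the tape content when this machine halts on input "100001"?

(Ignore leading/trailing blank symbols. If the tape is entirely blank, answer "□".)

Execution trace:
Initial: [q0]100001
Step 1: δ(q0, 1) = (q0, 1, R) → 1[q0]00001
Step 2: δ(q0, 0) = (q0, 0, R) → 10[q0]0001
Step 3: δ(q0, 0) = (q0, 0, R) → 100[q0]001
Step 4: δ(q0, 0) = (q0, 0, R) → 1000[q0]01
Step 5: δ(q0, 0) = (q0, 0, R) → 10000[q0]1
Step 6: δ(q0, 1) = (q0, 1, R) → 100001[q0]□
Step 7: δ(q0, □) = (q1, □, L) → 10000[q1]1□
Step 8: δ(q1, 1) = (q1, 0, L) → 1000[q1]00□
Step 9: δ(q1, 0) = (q2, 1, L) → 100[q2]010□
Step 10: δ(q2, 0) = (q2, 0, L) → 10[q2]0010□
Step 11: δ(q2, 0) = (q2, 0, L) → 1[q2]00010□
Step 12: δ(q2, 0) = (q2, 0, L) → [q2]100010□
Step 13: δ(q2, 1) = (q2, 1, L) → [q2]□100010□
Step 14: δ(q2, □) = (qA, □, R) → □[qA]100010□

The machine reaches the accept state qA and halts.

Final tape (ignoring leading/trailing blanks): 100010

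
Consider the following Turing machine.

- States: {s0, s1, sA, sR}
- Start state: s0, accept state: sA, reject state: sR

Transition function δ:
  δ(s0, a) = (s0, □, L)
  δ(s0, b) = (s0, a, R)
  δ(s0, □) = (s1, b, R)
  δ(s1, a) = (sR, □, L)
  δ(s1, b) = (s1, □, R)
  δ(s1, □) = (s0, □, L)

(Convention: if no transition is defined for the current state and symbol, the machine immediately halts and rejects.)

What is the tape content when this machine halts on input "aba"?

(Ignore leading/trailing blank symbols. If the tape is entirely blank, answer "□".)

Execution trace:
Initial: [s0]aba
Step 1: δ(s0, a) = (s0, □, L) → [s0]□□ba
Step 2: δ(s0, □) = (s1, b, R) → b[s1]□ba
Step 3: δ(s1, □) = (s0, □, L) → [s0]b□ba
Step 4: δ(s0, b) = (s0, a, R) → a[s0]□ba
Step 5: δ(s0, □) = (s1, b, R) → ab[s1]ba
Step 6: δ(s1, b) = (s1, □, R) → ab□[s1]a
Step 7: δ(s1, a) = (sR, □, L) → ab[sR]□□

The machine reaches the reject state sR and halts.

Final tape (ignoring leading/trailing blanks): ab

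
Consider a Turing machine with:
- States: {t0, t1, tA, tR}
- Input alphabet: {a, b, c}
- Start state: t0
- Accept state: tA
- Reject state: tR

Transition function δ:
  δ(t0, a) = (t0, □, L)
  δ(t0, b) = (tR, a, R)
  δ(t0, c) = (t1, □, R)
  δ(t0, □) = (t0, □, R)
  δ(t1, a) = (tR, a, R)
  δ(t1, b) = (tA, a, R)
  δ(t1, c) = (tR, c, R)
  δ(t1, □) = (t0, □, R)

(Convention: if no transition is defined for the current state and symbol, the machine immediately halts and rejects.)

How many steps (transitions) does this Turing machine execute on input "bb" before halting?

Execution trace:
Initial: [t0]bb
Step 1: δ(t0, b) = (tR, a, R) → a[tR]b

The machine reaches the reject state tR and halts.

The machine executed 1 step before halting.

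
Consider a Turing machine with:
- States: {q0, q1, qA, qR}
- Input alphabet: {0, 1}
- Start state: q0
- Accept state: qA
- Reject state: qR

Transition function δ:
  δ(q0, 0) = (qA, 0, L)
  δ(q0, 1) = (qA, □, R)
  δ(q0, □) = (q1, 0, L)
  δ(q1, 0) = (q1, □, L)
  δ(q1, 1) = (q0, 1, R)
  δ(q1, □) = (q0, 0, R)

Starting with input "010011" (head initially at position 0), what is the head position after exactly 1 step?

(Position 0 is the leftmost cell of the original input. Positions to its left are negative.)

Execution trace (head position shown):
Step 0: [q0]010011  (head at position 0)
Step 1: move left → [qA]□010011  (head at position -1)

After 1 step, the head is at position -1.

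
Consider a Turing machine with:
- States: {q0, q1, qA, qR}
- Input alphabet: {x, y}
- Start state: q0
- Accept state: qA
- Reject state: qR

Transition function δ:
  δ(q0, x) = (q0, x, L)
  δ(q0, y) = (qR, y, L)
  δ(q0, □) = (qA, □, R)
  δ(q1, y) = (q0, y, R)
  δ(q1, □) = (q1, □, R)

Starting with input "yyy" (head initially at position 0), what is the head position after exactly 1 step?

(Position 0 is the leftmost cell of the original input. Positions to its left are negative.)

Execution trace (head position shown):
Step 0: [q0]yyy  (head at position 0)
Step 1: move left → [qR]□yyy  (head at position -1)

After 1 step, the head is at position -1.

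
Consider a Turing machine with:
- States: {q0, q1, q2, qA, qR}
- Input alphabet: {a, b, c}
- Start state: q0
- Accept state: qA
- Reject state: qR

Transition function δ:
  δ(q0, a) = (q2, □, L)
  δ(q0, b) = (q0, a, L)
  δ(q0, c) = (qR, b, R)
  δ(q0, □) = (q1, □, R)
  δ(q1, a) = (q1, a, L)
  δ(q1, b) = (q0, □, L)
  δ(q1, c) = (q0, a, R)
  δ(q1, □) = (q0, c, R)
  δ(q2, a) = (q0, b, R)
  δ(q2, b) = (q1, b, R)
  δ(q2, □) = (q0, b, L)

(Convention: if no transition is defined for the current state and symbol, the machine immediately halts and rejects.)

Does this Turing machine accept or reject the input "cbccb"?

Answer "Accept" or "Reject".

Execution trace:
Initial: [q0]cbccb
Step 1: δ(q0, c) = (qR, b, R) → b[qR]bccb

The machine reaches the reject state qR and halts.

Answer: Reject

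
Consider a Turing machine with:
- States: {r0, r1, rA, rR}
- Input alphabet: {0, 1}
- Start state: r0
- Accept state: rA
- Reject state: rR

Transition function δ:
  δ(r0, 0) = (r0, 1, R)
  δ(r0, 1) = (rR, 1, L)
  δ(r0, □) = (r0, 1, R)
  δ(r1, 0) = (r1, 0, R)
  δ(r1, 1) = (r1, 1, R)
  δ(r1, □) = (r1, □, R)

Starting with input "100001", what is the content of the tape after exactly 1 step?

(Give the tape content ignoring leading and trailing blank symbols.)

Execution trace:
Initial: [r0]100001
Step 1: δ(r0, 1) = (rR, 1, L) → [rR]□100001

The machine reaches the reject state rR and halts.

After 1 step, the tape (ignoring leading/trailing blanks) is: 100001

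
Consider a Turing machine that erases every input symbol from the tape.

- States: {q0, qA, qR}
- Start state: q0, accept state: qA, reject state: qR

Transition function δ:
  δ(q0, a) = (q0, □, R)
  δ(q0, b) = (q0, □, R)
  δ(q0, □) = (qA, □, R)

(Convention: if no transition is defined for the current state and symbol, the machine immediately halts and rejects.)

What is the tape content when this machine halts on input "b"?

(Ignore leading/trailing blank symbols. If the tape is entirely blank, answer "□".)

Execution trace:
Initial: [q0]b
Step 1: δ(q0, b) = (q0, □, R) → □[q0]□
Step 2: δ(q0, □) = (qA, □, R) → □□[qA]□

The machine reaches the accept state qA and halts.

Final tape (ignoring leading/trailing blanks): □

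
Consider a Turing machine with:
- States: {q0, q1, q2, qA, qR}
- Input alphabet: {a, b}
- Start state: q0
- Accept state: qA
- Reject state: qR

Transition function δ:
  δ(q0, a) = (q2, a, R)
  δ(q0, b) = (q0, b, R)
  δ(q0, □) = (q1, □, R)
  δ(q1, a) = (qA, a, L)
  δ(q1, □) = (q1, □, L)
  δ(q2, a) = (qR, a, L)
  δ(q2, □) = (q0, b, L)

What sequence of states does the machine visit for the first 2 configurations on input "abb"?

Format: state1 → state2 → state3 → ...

Execution trace:
Initial: [q0]abb
Step 1: δ(q0, a) = (q2, a, R) → a[q2]bb

No transition is defined for δ(q2, b). By convention the machine halts and rejects.

State sequence: q0 → q2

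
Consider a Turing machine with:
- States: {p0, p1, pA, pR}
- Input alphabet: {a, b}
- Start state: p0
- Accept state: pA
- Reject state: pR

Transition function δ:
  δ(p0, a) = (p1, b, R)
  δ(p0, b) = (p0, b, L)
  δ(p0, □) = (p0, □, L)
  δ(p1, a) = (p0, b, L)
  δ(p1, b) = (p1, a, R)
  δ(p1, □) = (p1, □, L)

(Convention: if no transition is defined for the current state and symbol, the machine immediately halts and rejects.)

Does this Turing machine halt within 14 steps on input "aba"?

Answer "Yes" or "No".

Execution trace:
Initial: [p0]aba
Step 1: δ(p0, a) = (p1, b, R) → b[p1]ba
Step 2: δ(p1, b) = (p1, a, R) → ba[p1]a
Step 3: δ(p1, a) = (p0, b, L) → b[p0]ab
Step 4: δ(p0, a) = (p1, b, R) → bb[p1]b
Step 5: δ(p1, b) = (p1, a, R) → bba[p1]□
Step 6: δ(p1, □) = (p1, □, L) → bb[p1]a□
Step 7: δ(p1, a) = (p0, b, L) → b[p0]bb□
Step 8: δ(p0, b) = (p0, b, L) → [p0]bbb□
Step 9: δ(p0, b) = (p0, b, L) → [p0]□bbb□
Step 10: δ(p0, □) = (p0, □, L) → [p0]□□bbb□
Step 11: δ(p0, □) = (p0, □, L) → [p0]□□□bbb□
Step 12: δ(p0, □) = (p0, □, L) → [p0]□□□□bbb□
Step 13: δ(p0, □) = (p0, □, L) → [p0]□□□□□bbb□
Step 14: δ(p0, □) = (p0, □, L) → [p0]□□□□□□bbb□

The machine has not reached a halting state after 14 steps.
The machine did not halt within the 14-step bound.

Answer: No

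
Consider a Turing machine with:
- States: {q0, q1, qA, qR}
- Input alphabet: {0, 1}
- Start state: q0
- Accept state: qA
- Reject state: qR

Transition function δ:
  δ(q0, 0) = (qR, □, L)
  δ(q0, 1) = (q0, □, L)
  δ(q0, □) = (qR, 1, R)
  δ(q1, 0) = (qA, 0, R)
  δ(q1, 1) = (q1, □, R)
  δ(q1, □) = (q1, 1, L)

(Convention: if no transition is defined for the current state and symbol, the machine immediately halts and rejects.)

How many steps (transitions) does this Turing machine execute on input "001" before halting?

Execution trace:
Initial: [q0]001
Step 1: δ(q0, 0) = (qR, □, L) → [qR]□□01

The machine reaches the reject state qR and halts.

The machine executed 1 step before halting.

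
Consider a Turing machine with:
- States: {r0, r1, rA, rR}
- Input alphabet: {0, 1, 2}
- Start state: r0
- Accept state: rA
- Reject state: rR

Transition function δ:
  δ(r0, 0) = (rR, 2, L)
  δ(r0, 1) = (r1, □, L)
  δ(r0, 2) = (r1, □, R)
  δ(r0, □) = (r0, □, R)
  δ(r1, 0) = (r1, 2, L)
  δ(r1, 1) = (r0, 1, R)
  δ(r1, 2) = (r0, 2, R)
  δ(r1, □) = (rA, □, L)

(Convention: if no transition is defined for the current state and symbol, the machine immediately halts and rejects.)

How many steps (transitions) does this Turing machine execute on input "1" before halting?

Execution trace:
Initial: [r0]1
Step 1: δ(r0, 1) = (r1, □, L) → [r1]□□
Step 2: δ(r1, □) = (rA, □, L) → [rA]□□□

The machine reaches the accept state rA and halts.

The machine executed 2 steps before halting.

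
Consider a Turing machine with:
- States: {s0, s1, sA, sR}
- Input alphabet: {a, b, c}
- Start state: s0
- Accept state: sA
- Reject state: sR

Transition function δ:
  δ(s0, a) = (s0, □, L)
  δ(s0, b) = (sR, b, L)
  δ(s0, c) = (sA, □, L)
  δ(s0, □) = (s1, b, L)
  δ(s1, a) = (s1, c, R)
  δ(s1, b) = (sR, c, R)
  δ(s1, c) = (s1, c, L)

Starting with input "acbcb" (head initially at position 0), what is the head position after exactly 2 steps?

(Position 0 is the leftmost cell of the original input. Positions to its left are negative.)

Execution trace (head position shown):
Step 0: [s0]acbcb  (head at position 0)
Step 1: move left → [s0]□□cbcb  (head at position -1)
Step 2: move left → [s1]□b□cbcb  (head at position -2)

After 2 steps, the head is at position -2.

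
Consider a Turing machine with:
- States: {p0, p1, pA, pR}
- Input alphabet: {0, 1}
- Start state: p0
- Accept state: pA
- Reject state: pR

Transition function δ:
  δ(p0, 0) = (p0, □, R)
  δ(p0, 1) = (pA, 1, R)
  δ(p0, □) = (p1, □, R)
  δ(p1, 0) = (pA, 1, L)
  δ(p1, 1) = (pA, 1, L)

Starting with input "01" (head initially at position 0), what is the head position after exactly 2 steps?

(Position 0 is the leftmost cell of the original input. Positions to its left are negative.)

Execution trace (head position shown):
Step 0: [p0]01  (head at position 0)
Step 1: move right → □[p0]1  (head at position 1)
Step 2: move right → □1[pA]□  (head at position 2)

After 2 steps, the head is at position 2.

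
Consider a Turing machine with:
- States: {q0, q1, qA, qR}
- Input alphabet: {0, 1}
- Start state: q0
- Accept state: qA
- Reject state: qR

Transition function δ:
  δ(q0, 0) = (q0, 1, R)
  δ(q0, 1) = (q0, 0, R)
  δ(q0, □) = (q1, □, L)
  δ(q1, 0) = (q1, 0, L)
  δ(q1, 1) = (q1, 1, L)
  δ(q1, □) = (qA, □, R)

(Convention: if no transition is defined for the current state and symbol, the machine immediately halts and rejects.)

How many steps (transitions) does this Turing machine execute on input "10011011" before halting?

Execution trace:
Initial: [q0]10011011
Step 1: δ(q0, 1) = (q0, 0, R) → 0[q0]0011011
Step 2: δ(q0, 0) = (q0, 1, R) → 01[q0]011011
Step 3: δ(q0, 0) = (q0, 1, R) → 011[q0]11011
Step 4: δ(q0, 1) = (q0, 0, R) → 0110[q0]1011
Step 5: δ(q0, 1) = (q0, 0, R) → 01100[q0]011
Step 6: δ(q0, 0) = (q0, 1, R) → 011001[q0]11
Step 7: δ(q0, 1) = (q0, 0, R) → 0110010[q0]1
Step 8: δ(q0, 1) = (q0, 0, R) → 01100100[q0]□
Step 9: δ(q0, □) = (q1, □, L) → 0110010[q1]0□
Step 10: δ(q1, 0) = (q1, 0, L) → 011001[q1]00□
Step 11: δ(q1, 0) = (q1, 0, L) → 01100[q1]100□
Step 12: δ(q1, 1) = (q1, 1, L) → 0110[q1]0100□
Step 13: δ(q1, 0) = (q1, 0, L) → 011[q1]00100□
Step 14: δ(q1, 0) = (q1, 0, L) → 01[q1]100100□
Step 15: δ(q1, 1) = (q1, 1, L) → 0[q1]1100100□
Step 16: δ(q1, 1) = (q1, 1, L) → [q1]01100100□
Step 17: δ(q1, 0) = (q1, 0, L) → [q1]□01100100□
Step 18: δ(q1, □) = (qA, □, R) → □[qA]01100100□

The machine reaches the accept state qA and halts.

The machine executed 18 steps before halting.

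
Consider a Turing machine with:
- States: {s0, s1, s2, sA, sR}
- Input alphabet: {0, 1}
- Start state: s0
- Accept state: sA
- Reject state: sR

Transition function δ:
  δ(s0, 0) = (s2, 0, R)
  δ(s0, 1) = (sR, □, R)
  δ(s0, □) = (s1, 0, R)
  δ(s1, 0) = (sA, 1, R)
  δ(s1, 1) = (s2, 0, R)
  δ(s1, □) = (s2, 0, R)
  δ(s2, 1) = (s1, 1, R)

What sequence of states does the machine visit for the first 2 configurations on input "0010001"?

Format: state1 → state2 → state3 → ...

Execution trace:
Initial: [s0]0010001
Step 1: δ(s0, 0) = (s2, 0, R) → 0[s2]010001

No transition is defined for δ(s2, 0). By convention the machine halts and rejects.

State sequence: s0 → s2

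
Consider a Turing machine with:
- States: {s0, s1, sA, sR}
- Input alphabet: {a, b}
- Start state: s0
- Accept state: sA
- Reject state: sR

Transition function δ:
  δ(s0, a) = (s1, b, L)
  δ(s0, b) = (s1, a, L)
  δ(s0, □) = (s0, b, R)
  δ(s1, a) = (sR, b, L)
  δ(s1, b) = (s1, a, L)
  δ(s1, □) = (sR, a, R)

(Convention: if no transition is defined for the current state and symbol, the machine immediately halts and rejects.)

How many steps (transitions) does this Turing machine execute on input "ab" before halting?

Execution trace:
Initial: [s0]ab
Step 1: δ(s0, a) = (s1, b, L) → [s1]□bb
Step 2: δ(s1, □) = (sR, a, R) → a[sR]bb

The machine reaches the reject state sR and halts.

The machine executed 2 steps before halting.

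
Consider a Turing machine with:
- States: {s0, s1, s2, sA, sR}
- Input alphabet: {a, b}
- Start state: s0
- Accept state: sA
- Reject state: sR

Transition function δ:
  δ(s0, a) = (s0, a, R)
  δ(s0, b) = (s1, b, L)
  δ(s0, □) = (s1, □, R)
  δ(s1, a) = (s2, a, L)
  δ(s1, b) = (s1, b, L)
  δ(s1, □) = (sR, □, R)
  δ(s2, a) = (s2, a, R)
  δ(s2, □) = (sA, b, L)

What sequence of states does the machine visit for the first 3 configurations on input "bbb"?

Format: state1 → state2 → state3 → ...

Execution trace:
Initial: [s0]bbb
Step 1: δ(s0, b) = (s1, b, L) → [s1]□bbb
Step 2: δ(s1, □) = (sR, □, R) → □[sR]bbb

The machine reaches the reject state sR and halts.

State sequence: s0 → s1 → sR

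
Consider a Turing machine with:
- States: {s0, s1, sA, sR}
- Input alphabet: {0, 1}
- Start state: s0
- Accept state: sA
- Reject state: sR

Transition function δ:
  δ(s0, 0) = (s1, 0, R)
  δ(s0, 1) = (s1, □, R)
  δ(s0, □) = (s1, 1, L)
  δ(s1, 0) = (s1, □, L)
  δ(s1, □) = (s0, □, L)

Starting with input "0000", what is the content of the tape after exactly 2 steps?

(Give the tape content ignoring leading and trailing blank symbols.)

Execution trace:
Initial: [s0]0000
Step 1: δ(s0, 0) = (s1, 0, R) → 0[s1]000
Step 2: δ(s1, 0) = (s1, □, L) → [s1]0□00

After 2 steps, the tape (ignoring leading/trailing blanks) is: 0□00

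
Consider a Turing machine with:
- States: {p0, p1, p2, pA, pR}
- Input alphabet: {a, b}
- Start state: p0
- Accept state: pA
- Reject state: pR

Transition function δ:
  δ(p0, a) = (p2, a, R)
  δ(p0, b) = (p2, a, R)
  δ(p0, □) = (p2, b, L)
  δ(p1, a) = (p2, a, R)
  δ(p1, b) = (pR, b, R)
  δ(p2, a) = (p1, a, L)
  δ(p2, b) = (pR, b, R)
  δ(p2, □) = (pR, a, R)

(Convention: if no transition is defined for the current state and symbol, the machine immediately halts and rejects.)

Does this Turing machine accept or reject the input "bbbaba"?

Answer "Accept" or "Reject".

Execution trace:
Initial: [p0]bbbaba
Step 1: δ(p0, b) = (p2, a, R) → a[p2]bbaba
Step 2: δ(p2, b) = (pR, b, R) → ab[pR]baba

The machine reaches the reject state pR and halts.

Answer: Reject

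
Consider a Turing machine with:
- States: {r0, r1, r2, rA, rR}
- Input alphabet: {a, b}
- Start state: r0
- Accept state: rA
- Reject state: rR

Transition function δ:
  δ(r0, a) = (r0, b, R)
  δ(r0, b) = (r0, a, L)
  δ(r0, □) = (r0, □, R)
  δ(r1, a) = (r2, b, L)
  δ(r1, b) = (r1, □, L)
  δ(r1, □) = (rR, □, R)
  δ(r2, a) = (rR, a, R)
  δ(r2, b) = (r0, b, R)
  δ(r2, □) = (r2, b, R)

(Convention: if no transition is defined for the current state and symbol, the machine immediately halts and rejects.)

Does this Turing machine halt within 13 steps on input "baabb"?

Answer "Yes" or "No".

Execution trace:
Initial: [r0]baabb
Step 1: δ(r0, b) = (r0, a, L) → [r0]□aaabb
Step 2: δ(r0, □) = (r0, □, R) → □[r0]aaabb
Step 3: δ(r0, a) = (r0, b, R) → □b[r0]aabb
Step 4: δ(r0, a) = (r0, b, R) → □bb[r0]abb
Step 5: δ(r0, a) = (r0, b, R) → □bbb[r0]bb
Step 6: δ(r0, b) = (r0, a, L) → □bb[r0]bab
Step 7: δ(r0, b) = (r0, a, L) → □b[r0]baab
Step 8: δ(r0, b) = (r0, a, L) → □[r0]baaab
Step 9: δ(r0, b) = (r0, a, L) → [r0]□aaaab
Step 10: δ(r0, □) = (r0, □, R) → □[r0]aaaab
Step 11: δ(r0, a) = (r0, b, R) → □b[r0]aaab
Step 12: δ(r0, a) = (r0, b, R) → □bb[r0]aab
Step 13: δ(r0, a) = (r0, b, R) → □bbb[r0]ab

The machine has not reached a halting state after 13 steps.
The machine did not halt within the 13-step bound.

Answer: No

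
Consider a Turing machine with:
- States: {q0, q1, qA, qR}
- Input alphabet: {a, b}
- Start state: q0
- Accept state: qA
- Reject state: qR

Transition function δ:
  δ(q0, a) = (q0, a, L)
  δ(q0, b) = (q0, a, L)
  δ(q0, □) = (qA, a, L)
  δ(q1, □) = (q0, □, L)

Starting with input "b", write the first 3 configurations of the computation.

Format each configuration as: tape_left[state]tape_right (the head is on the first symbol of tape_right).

Transitions applied:
Step 1: δ(q0, b) = (q0, a, L)
Step 2: δ(q0, □) = (qA, a, L)

The first 3 configurations are:
[q0]b ⊢ [q0]□a ⊢ [qA]□aa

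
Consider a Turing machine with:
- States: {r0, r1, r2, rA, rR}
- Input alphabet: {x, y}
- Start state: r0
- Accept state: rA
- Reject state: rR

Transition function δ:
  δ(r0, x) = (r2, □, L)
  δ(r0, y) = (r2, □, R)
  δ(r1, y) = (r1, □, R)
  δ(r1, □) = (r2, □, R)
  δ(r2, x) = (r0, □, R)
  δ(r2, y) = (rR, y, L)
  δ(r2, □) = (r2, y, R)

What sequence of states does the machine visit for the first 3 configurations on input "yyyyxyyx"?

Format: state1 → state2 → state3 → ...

Execution trace:
Initial: [r0]yyyyxyyx
Step 1: δ(r0, y) = (r2, □, R) → □[r2]yyyxyyx
Step 2: δ(r2, y) = (rR, y, L) → [rR]□yyyxyyx

The machine reaches the reject state rR and halts.

State sequence: r0 → r2 → rR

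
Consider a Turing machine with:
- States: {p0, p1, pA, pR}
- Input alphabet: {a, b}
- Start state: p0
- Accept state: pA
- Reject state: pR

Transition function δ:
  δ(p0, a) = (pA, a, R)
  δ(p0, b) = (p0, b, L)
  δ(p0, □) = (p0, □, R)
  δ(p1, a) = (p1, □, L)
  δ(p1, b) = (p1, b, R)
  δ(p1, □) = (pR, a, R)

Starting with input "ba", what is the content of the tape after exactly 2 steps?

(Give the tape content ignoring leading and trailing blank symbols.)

Execution trace:
Initial: [p0]ba
Step 1: δ(p0, b) = (p0, b, L) → [p0]□ba
Step 2: δ(p0, □) = (p0, □, R) → □[p0]ba

After 2 steps, the tape (ignoring leading/trailing blanks) is: ba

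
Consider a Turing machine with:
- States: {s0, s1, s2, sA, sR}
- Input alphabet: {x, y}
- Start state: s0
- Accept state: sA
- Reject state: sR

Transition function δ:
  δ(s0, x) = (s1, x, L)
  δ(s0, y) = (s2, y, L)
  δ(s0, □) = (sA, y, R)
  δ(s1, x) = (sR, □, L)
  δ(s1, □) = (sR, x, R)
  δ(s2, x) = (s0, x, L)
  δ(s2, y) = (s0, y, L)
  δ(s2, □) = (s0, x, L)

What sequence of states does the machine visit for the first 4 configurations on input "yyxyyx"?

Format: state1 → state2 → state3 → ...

Execution trace:
Initial: [s0]yyxyyx
Step 1: δ(s0, y) = (s2, y, L) → [s2]□yyxyyx
Step 2: δ(s2, □) = (s0, x, L) → [s0]□xyyxyyx
Step 3: δ(s0, □) = (sA, y, R) → y[sA]xyyxyyx

The machine reaches the accept state sA and halts.

State sequence: s0 → s2 → s0 → sA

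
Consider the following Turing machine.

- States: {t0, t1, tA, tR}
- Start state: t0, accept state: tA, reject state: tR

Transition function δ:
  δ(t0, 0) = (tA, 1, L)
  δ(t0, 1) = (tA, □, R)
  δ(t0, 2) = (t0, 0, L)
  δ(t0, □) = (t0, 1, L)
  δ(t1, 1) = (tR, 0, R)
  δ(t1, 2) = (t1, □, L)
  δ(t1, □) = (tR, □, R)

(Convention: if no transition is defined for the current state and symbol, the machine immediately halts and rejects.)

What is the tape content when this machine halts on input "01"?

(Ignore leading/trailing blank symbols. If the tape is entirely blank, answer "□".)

Execution trace:
Initial: [t0]01
Step 1: δ(t0, 0) = (tA, 1, L) → [tA]□11

The machine reaches the accept state tA and halts.

Final tape (ignoring leading/trailing blanks): 11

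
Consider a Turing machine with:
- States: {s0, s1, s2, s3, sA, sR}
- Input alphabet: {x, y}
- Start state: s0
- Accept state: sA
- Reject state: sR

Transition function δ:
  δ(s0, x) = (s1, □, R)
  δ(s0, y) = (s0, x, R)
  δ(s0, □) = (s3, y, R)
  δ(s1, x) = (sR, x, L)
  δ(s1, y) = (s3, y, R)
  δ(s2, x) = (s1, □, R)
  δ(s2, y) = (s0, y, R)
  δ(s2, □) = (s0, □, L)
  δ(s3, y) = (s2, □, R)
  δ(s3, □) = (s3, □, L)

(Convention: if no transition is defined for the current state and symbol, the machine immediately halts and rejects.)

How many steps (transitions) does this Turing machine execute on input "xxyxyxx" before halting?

Execution trace:
Initial: [s0]xxyxyxx
Step 1: δ(s0, x) = (s1, □, R) → □[s1]xyxyxx
Step 2: δ(s1, x) = (sR, x, L) → [sR]□xyxyxx

The machine reaches the reject state sR and halts.

The machine executed 2 steps before halting.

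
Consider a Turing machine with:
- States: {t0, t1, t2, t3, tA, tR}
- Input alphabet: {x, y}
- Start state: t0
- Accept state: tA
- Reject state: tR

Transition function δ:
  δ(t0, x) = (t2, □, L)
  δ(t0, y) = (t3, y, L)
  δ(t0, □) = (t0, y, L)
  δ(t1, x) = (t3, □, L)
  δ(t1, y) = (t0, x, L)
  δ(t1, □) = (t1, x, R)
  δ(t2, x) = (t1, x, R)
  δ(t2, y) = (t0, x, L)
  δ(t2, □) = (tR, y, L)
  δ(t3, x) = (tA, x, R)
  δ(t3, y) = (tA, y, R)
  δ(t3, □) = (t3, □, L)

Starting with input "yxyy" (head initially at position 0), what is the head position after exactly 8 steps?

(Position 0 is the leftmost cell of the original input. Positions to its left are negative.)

Execution trace (head position shown):
Step 0: [t0]yxyy  (head at position 0)
Step 1: move left → [t3]□yxyy  (head at position -1)
Step 2: move left → [t3]□□yxyy  (head at position -2)
Step 3: move left → [t3]□□□yxyy  (head at position -3)
Step 4: move left → [t3]□□□□yxyy  (head at position -4)
Step 5: move left → [t3]□□□□□yxyy  (head at position -5)
Step 6: move left → [t3]□□□□□□yxyy  (head at position -6)
Step 7: move left → [t3]□□□□□□□yxyy  (head at position -7)
Step 8: move left → [t3]□□□□□□□□yxyy  (head at position -8)

After 8 steps, the head is at position -8.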